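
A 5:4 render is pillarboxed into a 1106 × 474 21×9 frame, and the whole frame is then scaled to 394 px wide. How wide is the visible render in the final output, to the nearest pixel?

211 px

In the 1106×474 frame the render fills the height: width = 474 × 5/4 ≈ 592.50 px.
The frame scales by 394/1106 = 0.3562; 592.50 × 0.3562 ≈ 211.07 px.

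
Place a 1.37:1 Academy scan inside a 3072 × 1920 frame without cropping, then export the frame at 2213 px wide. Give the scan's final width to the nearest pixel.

At 3072×1920 the scan is height-limited, so width = 1920 × 1.370 ≈ 2630.40 px.
Resizing to 2213 px wide multiplies everything by 0.7204: 2630.40 → 1894.88 px.

1895 px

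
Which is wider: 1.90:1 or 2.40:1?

2.40:1

1.9 and 2.4; 2.4 > 1.9.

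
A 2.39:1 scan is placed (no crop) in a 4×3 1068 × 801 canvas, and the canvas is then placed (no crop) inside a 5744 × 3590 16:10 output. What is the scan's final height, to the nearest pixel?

2003 px

First fit — 2.39:1 into 1068×801 spans the width: 1068.00 × 446.86.
4×3 in 5744×3590: fills the height, so the intermediate becomes 4786.67 × 3590.00 — a scale of ×4.4819.
Applying the same ×4.4819: 446.86 → 2002.79.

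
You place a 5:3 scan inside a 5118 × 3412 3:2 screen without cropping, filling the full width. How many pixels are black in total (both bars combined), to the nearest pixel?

The scan is 5118 × 3/5 ≈ 3070.8000 px tall.
3412 − 3070.8000 = 341.2000 px of bars.
Across the 5118-px span: 341.2000 × 5118 ≈ 1746262 px.

1746262 pixels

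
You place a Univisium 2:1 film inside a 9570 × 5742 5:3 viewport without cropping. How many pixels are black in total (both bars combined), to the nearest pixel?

9158490 pixels

Since 2.000 > 1.667, the film is width-limited.
That makes the image 4785.0000 px tall (9570 × 1/2).
Leftover height: 5742 − 4785.0000 = 957.0000 px.
Bar area = 957.0000 × 9570 ≈ 9158490 px.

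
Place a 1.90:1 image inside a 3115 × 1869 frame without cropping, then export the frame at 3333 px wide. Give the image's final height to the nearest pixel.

1754 px

Fitted into 3115×1869, the image spans the width; its height is 3115 / 1.900 ≈ 1639.47 px.
Resizing to 3333 px wide multiplies everything by 1.0700: 1639.47 → 1754.21 px.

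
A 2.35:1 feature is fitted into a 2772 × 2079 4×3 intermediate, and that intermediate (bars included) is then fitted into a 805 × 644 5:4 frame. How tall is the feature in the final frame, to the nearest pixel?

343 px

First fit — 2.35:1 into 2772×2079 spans the width: 2772.00 × 1179.57.
The 4×3 canvas is width-limited in 805×644, giving 805.00 × 603.75; scale factor 0.2904.
Applying the same ×0.2904: 1179.57 → 342.55.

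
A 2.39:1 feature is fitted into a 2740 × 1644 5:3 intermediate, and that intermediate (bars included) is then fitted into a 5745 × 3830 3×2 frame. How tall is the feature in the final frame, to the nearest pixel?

Inside the 2740×1644 canvas the feature is width-limited at 2740.00 × 1146.44.
Second fit — the 5:3 canvas into 5745×3830 spans the width: 5745.00 × 3447.00 (×2.0967 from 2740×1644).
So the feature's height is 1146.44 × 2.0967 ≈ 2403.77.

2404 px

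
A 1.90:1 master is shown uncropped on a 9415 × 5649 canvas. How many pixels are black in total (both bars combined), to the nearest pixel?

6531532 pixels

1.90:1 is wider than 5:3, so it spans the full width.
The master is 9415 / 1.900 ≈ 4955.2632 px tall.
Black = 5649 − 4955.2632 = 693.7368 px.
Across the 9415-px span: 693.7368 × 9415 ≈ 6531532 px.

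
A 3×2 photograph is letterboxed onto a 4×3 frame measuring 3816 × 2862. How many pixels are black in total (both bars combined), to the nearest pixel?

1213488 pixels

Since 1.500 > 1.333, the photograph is width-limited.
That makes the image 2544.0000 px tall (3816 × 2/3).
Leftover height: 2862 − 2544.0000 = 318.0000 px.
Across the 3816-px span: 318.0000 × 3816 ≈ 1213488 px.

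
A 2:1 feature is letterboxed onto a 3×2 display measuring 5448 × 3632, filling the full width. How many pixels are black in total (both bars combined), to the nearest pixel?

4946784 pixels

Content height = 5448 × 1/2 ≈ 2724.0000 px.
3632 − 2724.0000 = 908.0000 px of bars.
That's 908.0000 × 5448 ≈ 4946784 black pixels.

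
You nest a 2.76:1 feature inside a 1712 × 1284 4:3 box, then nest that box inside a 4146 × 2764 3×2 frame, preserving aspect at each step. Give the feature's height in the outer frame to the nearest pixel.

1335 px

2.76:1 in 1712×1284: fills the width, so the feature is 1712.00 × 620.29.
Second fit — the 4:3 canvas into 4146×2764 spans the height: 3685.33 × 2764.00 (×2.1526 from 1712×1284).
Applying the same ×2.1526: 620.29 → 1335.27.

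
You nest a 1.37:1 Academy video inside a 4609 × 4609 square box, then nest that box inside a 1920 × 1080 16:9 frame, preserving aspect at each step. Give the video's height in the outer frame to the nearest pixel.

788 px

1.37:1 Academy in 4609×4609: fills the width, so the video is 4609.00 × 3364.23.
square in 1920×1080: fills the height, so the intermediate becomes 1080.00 × 1080.00 — a scale of ×0.2343.
The video scales with it: height 3364.23 × 0.2343 ≈ 788.32.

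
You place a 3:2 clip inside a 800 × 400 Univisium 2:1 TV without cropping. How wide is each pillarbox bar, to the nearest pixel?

100 px

3:2 is narrower than Univisium 2:1, so it spans the full height.
Content width = 400 × 3/2 ≈ 600.00 px.
Black = 800 − 600.00 = 200.00 px, or 100.00 per bar.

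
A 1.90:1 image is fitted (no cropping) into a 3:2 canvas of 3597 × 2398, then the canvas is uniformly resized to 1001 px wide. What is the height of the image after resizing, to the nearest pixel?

At 3597×2398 the image is width-limited, so height = 3597 / 1.900 ≈ 1893.16 px.
The frame scales by 1001/3597 = 0.2783; 1893.16 × 0.2783 ≈ 526.84 px.

527 px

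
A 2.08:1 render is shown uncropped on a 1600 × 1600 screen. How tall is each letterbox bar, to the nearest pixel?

415 px

2.08:1 is wider than square, so it spans the full width.
Content height = 1600 / 2.080 ≈ 769.23 px.
Leftover height: 1600 − 769.23 = 830.77 px → 415.38 each side.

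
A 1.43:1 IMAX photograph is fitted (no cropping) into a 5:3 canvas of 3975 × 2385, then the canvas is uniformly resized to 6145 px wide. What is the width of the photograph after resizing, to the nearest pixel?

Fitted into 3975×2385, the photograph spans the height; its width is 2385 × 1.430 ≈ 3410.55 px.
Resizing to 6145 px wide multiplies everything by 1.5459: 3410.55 → 5272.41 px.

5272 px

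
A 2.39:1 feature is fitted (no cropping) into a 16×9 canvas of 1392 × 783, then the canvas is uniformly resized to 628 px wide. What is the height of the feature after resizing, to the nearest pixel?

263 px

In the 1392×783 frame the feature fills the width: height = 1392 / 2.390 ≈ 582.43 px.
Resizing to 628 px wide multiplies everything by 0.4511: 582.43 → 262.76 px.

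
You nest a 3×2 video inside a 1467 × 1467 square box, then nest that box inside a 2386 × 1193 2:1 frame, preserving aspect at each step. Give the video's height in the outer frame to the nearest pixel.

795 px

Inside the 1467×1467 canvas the video is width-limited at 1467.00 × 978.00.
Second fit — the square canvas into 2386×1193 spans the height: 1193.00 × 1193.00 (×0.8132 from 1467×1467).
Applying the same ×0.8132: 978.00 → 795.33.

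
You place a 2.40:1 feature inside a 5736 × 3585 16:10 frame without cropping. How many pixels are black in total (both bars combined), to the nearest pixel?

Since 2.400 > 1.600, the feature is width-limited.
The feature is 5736 / 2.400 ≈ 2390.0000 px tall.
Leftover height: 3585 − 2390.0000 = 1195.0000 px.
That's 1195.0000 × 5736 ≈ 6854520 black pixels.

6854520 pixels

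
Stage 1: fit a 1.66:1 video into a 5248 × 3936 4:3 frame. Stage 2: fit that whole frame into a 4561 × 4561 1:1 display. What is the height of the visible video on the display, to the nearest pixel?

2748 px

1.66:1 in 5248×3936: fills the width, so the video is 5248.00 × 3161.45.
Second fit — the 4:3 canvas into 4561×4561 spans the width: 4561.00 × 3420.75 (×0.8691 from 5248×3936).
So the video's height is 3161.45 × 0.8691 ≈ 2747.59.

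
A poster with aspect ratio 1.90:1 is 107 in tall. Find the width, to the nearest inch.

107 × 1.900 = 203.30.

203 in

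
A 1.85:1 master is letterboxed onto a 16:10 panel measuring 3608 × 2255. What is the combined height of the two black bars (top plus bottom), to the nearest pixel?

305 px

1.85:1 (1.850) > 16:10 (1.600), so the master fills the width.
That makes the image 1950.27 px tall (3608 / 1.850).
2255 − 1950.27 = 304.73 px of bars.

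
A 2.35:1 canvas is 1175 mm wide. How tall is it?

500 mm

At 2.35:1, 1175 / 2.350 ≈ 500.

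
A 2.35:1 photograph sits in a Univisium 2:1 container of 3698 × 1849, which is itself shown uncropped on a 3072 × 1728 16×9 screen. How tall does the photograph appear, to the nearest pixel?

Inside the 3698×1849 canvas the photograph is width-limited at 3698.00 × 1573.62.
Second fit — the Univisium 2:1 canvas into 3072×1728 spans the width: 3072.00 × 1536.00 (×0.8307 from 3698×1849).
The photograph scales with it: height 1573.62 × 0.8307 ≈ 1307.23.

1307 px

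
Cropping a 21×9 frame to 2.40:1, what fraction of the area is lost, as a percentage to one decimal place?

2.8%

2.40:1 is wider than 21×9, so the crop keeps the full width and trims the height.
(2.333)/(2.400) ≈ 0.972 of the area survives, leaving 2.78% discarded.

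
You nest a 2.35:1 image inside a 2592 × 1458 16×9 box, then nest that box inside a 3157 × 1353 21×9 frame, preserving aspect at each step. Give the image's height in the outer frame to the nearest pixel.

Inside the 2592×1458 canvas the image is width-limited at 2592.00 × 1102.98.
The 16×9 canvas is height-limited in 3157×1353, giving 2405.33 × 1353.00; scale factor 0.9280.
Applying the same ×0.9280: 1102.98 → 1023.55.

1024 px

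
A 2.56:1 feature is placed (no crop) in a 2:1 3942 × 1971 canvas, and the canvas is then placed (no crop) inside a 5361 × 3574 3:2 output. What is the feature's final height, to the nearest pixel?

Inside the 3942×1971 canvas the feature is width-limited at 3942.00 × 1539.84.
Second fit — the 2:1 canvas into 5361×3574 spans the width: 5361.00 × 2680.50 (×1.3600 from 3942×1971).
Applying the same ×1.3600: 1539.84 → 2094.14.

2094 px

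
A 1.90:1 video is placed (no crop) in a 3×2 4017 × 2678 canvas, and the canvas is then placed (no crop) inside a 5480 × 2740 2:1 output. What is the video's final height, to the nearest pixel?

Inside the 4017×2678 canvas the video is width-limited at 4017.00 × 2114.21.
3×2 in 5480×2740: fills the height, so the intermediate becomes 4110.00 × 2740.00 — a scale of ×1.0232.
The video scales with it: height 2114.21 × 1.0232 ≈ 2163.16.

2163 px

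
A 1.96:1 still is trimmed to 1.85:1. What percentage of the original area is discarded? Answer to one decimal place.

5.6%

1.85:1 is narrower than 1.96:1, so the crop keeps the full height and trims the width.
(1.850)/(1.960) ≈ 0.944 of the area survives, leaving 5.61% discarded.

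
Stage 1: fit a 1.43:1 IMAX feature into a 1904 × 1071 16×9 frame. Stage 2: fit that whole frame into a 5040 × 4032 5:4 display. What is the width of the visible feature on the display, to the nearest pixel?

4054 px

First fit — 1.43:1 IMAX into 1904×1071 spans the height: 1531.53 × 1071.00.
16×9 in 5040×4032: fills the width, so the intermediate becomes 5040.00 × 2835.00 — a scale of ×2.6471.
So the feature's width is 1531.53 × 2.6471 ≈ 4054.05.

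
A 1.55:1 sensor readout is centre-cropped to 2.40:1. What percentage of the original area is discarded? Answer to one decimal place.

2.40:1 is wider than 1.55:1, so the crop keeps the full width and trims the height.
Fraction kept = (1.550)/(2.400) ≈ 64.58%, so 35.42% is lost.

35.4%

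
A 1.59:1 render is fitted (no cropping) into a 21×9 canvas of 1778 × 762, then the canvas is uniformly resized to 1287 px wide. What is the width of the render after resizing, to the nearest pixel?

In the 1778×762 frame the render fills the height: width = 762 × 1.590 ≈ 1211.58 px.
Scaling 1778 → 1287 is ×0.7238, so the width becomes 1211.58 × 0.7238 ≈ 877.00 px.

877 px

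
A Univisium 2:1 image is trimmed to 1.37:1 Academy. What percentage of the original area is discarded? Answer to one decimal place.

31.5%

The height stays; only width is cut (since 1.37:1 Academy is narrower than Univisium 2:1).
Area ratio = (1.370)/(2.000) = 68.50%; the remaining 31.50% is cropped out.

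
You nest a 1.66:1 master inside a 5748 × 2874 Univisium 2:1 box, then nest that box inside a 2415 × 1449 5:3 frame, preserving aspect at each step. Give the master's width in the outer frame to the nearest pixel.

2004 px

Inside the 5748×2874 canvas the master is height-limited at 4770.84 × 2874.00.
The Univisium 2:1 canvas is width-limited in 2415×1449, giving 2415.00 × 1207.50; scale factor 0.4201.
The master scales with it: width 4770.84 × 0.4201 ≈ 2004.45.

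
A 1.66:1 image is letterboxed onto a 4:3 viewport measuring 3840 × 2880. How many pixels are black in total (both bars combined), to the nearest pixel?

1.66:1 is wider than 4:3, so it spans the full width.
Content height = 3840 / 1.660 ≈ 2313.2530 px.
Leftover height: 2880 − 2313.2530 = 566.7470 px.
Across the 3840-px span: 566.7470 × 3840 ≈ 2176308 px.

2176308 pixels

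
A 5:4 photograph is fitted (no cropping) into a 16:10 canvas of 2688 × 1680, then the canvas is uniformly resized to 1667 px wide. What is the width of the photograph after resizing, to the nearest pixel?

1302 px

Fitted into 2688×1680, the photograph spans the height; its width is 1680 × 5/4 ≈ 2100.00 px.
The frame scales by 1667/2688 = 0.6202; 2100.00 × 0.6202 ≈ 1302.34 px.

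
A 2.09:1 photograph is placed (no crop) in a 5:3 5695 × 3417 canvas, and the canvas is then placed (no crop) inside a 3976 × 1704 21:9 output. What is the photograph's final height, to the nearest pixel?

1359 px

First fit — 2.09:1 into 5695×3417 spans the width: 5695.00 × 2724.88.
Second fit — the 5:3 canvas into 3976×1704 spans the height: 2840.00 × 1704.00 (×0.4987 from 5695×3417).
The photograph scales with it: height 2724.88 × 0.4987 ≈ 1358.85.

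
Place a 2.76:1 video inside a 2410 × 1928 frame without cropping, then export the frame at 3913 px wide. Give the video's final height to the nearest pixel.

1418 px

In the 2410×1928 frame the video fills the width: height = 2410 / 2.760 ≈ 873.19 px.
Scaling 2410 → 3913 is ×1.6237, so the height becomes 873.19 × 1.6237 ≈ 1417.75 px.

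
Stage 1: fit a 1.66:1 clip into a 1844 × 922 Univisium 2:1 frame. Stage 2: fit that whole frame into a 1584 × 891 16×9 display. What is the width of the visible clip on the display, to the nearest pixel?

Inside the 1844×922 canvas the clip is height-limited at 1530.52 × 922.00.
The Univisium 2:1 canvas is width-limited in 1584×891, giving 1584.00 × 792.00; scale factor 0.8590.
So the clip's width is 1530.52 × 0.8590 ≈ 1314.72.

1315 px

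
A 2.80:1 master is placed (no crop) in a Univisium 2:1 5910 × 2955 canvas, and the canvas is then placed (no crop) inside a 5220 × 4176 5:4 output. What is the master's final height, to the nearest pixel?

Inside the 5910×2955 canvas the master is width-limited at 5910.00 × 2110.71.
Second fit — the Univisium 2:1 canvas into 5220×4176 spans the width: 5220.00 × 2610.00 (×0.8832 from 5910×2955).
So the master's height is 2110.71 × 0.8832 ≈ 1864.29.

1864 px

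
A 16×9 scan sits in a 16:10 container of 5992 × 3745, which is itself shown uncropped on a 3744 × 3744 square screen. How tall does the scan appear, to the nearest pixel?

First fit — 16×9 into 5992×3745 spans the width: 5992.00 × 3370.50.
The 16:10 canvas is width-limited in 3744×3744, giving 3744.00 × 2340.00; scale factor 0.6248.
So the scan's height is 3370.50 × 0.6248 ≈ 2106.00.

2106 px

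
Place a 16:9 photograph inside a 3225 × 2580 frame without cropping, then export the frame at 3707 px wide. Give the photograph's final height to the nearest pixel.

In the 3225×2580 frame the photograph fills the width: height = 3225 × 9/16 ≈ 1814.06 px.
The frame scales by 3707/3225 = 1.1495; 1814.06 × 1.1495 ≈ 2085.19 px.

2085 px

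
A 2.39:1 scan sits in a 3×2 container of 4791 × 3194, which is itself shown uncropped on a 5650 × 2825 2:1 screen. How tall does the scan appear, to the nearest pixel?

1773 px

2.39:1 in 4791×3194: fills the width, so the scan is 4791.00 × 2004.60.
Second fit — the 3×2 canvas into 5650×2825 spans the height: 4237.50 × 2825.00 (×0.8845 from 4791×3194).
So the scan's height is 2004.60 × 0.8845 ≈ 1773.01.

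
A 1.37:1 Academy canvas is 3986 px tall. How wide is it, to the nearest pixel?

5461 px

At 1.37:1 Academy, 3986 × 1.370 ≈ 5460.82.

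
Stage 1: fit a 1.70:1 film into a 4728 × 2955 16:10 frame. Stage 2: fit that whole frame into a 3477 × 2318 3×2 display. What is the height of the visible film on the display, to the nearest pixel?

Inside the 4728×2955 canvas the film is width-limited at 4728.00 × 2781.18.
Second fit — the 16:10 canvas into 3477×2318 spans the width: 3477.00 × 2173.12 (×0.7354 from 4728×2955).
The film scales with it: height 2781.18 × 0.7354 ≈ 2045.29.

2045 px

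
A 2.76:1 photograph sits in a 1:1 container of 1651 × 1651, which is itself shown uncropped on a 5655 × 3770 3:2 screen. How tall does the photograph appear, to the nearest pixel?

1366 px

2.76:1 in 1651×1651: fills the width, so the photograph is 1651.00 × 598.19.
The 1:1 canvas is height-limited in 5655×3770, giving 3770.00 × 3770.00; scale factor 2.2835.
So the photograph's height is 598.19 × 2.2835 ≈ 1365.94.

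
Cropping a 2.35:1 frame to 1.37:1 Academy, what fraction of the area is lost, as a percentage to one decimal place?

41.7%

1.37:1 Academy is narrower than 2.35:1, so the crop keeps the full height and trims the width.
Fraction kept = (1.370)/(2.350) ≈ 58.30%, so 41.70% is lost.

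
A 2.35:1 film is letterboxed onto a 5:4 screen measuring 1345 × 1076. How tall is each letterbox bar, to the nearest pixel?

252 px

2.35:1 is wider than 5:4, so it spans the full width.
Content height = 1345 / 2.350 ≈ 572.34 px.
1076 − 572.34 = 503.66 px of bars (251.83 each).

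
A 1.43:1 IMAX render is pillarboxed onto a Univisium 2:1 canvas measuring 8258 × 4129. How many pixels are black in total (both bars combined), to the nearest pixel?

9717725 pixels

1.43:1 IMAX (1.430) < Univisium 2:1 (2.000), so the render fills the height.
The render is 4129 × 1.430 ≈ 5904.4700 px wide.
Leftover width: 8258 − 5904.4700 = 2353.5300 px.
Across the 4129-px span: 2353.5300 × 4129 ≈ 9717725 px.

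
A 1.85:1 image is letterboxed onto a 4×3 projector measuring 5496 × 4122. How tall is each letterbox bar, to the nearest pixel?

Since 1.850 > 1.333, the image is width-limited.
Content height = 5496 / 1.850 ≈ 2970.81 px.
4122 − 2970.81 = 1151.19 px of bars (575.59 each).

576 px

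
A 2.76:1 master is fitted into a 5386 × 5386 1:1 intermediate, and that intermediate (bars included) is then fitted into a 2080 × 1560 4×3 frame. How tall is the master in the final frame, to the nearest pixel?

565 px

First fit — 2.76:1 into 5386×5386 spans the width: 5386.00 × 1951.45.
1:1 in 2080×1560: fills the height, so the intermediate becomes 1560.00 × 1560.00 — a scale of ×0.2896.
So the master's height is 1951.45 × 0.2896 ≈ 565.22.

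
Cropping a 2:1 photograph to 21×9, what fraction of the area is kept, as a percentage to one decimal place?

The width stays; only height is cut (since 21×9 is wider than 2:1).
Area ratio = (2.000)/(2.333) = 85.71% retained.

85.7%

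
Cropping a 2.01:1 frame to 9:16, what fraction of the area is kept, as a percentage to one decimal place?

28.0%

9:16 is narrower than 2.01:1, so the crop keeps the full height and trims the width.
Fraction kept = (0.562)/(2.010) ≈ 27.99%.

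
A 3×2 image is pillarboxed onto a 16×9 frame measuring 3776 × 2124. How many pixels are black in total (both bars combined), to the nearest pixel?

1253160 pixels

3×2 (1.500) < 16×9 (1.778), so the image fills the height.
Content width = 2124 × 3/2 ≈ 3186.0000 px.
Leftover width: 3776 − 3186.0000 = 590.0000 px.
That's 590.0000 × 2124 ≈ 1253160 black pixels.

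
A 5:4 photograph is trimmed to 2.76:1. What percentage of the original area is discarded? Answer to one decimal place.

Going from 5:4 to 2.76:1 means cutting height while keeping width.
Area ratio = (1.250)/(2.760) = 45.29%; the remaining 54.71% is cropped out.

54.7%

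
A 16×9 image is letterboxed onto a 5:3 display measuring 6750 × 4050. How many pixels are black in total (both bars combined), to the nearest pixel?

16×9 (1.778) > 5:3 (1.667), so the image fills the width.
That makes the image 3796.8750 px tall (6750 × 9/16).
Leftover height: 4050 − 3796.8750 = 253.1250 px.
Across the 6750-px span: 253.1250 × 6750 ≈ 1708594 px.

1708594 pixels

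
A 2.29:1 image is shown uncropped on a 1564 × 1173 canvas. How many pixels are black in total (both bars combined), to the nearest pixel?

766408 pixels

Since 2.290 > 1.333, the image is width-limited.
That makes the image 682.9694 px tall (1564 / 2.290).
Black = 1173 − 682.9694 = 490.0306 px.
That's 490.0306 × 1564 ≈ 766408 black pixels.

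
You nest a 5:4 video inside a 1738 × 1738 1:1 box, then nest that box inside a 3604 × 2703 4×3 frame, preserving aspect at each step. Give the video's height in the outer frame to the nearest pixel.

Inside the 1738×1738 canvas the video is width-limited at 1738.00 × 1390.40.
The 1:1 canvas is height-limited in 3604×2703, giving 2703.00 × 2703.00; scale factor 1.5552.
So the video's height is 1390.40 × 1.5552 ≈ 2162.40.

2162 px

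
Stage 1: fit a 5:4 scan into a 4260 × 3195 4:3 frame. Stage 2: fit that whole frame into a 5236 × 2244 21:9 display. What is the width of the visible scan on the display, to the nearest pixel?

2805 px

5:4 in 4260×3195: fills the height, so the scan is 3993.75 × 3195.00.
Second fit — the 4:3 canvas into 5236×2244 spans the height: 2992.00 × 2244.00 (×0.7023 from 4260×3195).
The scan scales with it: width 3993.75 × 0.7023 ≈ 2805.00.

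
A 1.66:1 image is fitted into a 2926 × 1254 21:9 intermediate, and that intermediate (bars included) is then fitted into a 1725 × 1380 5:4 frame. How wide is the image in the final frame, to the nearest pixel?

1227 px

Inside the 2926×1254 canvas the image is height-limited at 2081.64 × 1254.00.
21:9 in 1725×1380: fills the width, so the intermediate becomes 1725.00 × 739.29 — a scale of ×0.5895.
So the image's width is 2081.64 × 0.5895 ≈ 1227.21.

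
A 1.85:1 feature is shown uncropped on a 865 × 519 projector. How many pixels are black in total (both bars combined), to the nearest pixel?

Since 1.850 > 1.667, the feature is width-limited.
That makes the image 467.5676 px tall (865 / 1.850).
Black = 519 − 467.5676 = 51.4324 px.
Across the 865-px span: 51.4324 × 865 ≈ 44489 px.

44489 pixels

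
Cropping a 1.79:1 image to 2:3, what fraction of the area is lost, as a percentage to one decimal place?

62.8%

The height stays; only width is cut (since 2:3 is narrower than 1.79:1).
Fraction kept = (0.667)/(1.790) ≈ 37.24%, so 62.76% is lost.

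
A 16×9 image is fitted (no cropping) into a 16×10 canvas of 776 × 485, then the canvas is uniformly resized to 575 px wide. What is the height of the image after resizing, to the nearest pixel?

Fitted into 776×485, the image spans the width; its height is 776 × 9/16 ≈ 436.50 px.
Scaling 776 → 575 is ×0.7410, so the height becomes 436.50 × 0.7410 ≈ 323.44 px.

323 px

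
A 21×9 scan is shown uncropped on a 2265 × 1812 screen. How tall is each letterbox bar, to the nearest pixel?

21×9 (2.333) > 5:4 (1.250), so the scan fills the width.
The scan is 2265 × 9/21 ≈ 970.71 px tall.
1812 − 970.71 = 841.29 px of bars (420.64 each).

421 px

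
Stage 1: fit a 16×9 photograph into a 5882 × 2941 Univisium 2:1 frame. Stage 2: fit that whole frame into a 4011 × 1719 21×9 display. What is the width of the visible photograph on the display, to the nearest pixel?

16×9 in 5882×2941: fills the height, so the photograph is 5228.44 × 2941.00.
Univisium 2:1 in 4011×1719: fills the height, so the intermediate becomes 3438.00 × 1719.00 — a scale of ×0.5845.
The photograph scales with it: width 5228.44 × 0.5845 ≈ 3056.00.

3056 px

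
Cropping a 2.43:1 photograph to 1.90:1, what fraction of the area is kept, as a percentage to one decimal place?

1.90:1 is narrower than 2.43:1, so the crop keeps the full height and trims the width.
Area ratio = (1.900)/(2.430) = 78.19% retained.

78.2%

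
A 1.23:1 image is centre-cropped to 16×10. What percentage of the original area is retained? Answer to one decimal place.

16×10 is wider than 1.23:1, so the crop keeps the full width and trims the height.
Area ratio = (1.230)/(1.600) = 76.88% retained.

76.9%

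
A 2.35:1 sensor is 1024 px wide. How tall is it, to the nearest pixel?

1024 / 2.350 = 435.74.

436 px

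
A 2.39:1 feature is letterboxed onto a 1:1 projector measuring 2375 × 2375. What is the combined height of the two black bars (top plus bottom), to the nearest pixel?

1381 px

Since 2.390 > 1.000, the feature is width-limited.
The feature is 2375 / 2.390 ≈ 993.72 px tall.
2375 − 993.72 = 1381.28 px of bars.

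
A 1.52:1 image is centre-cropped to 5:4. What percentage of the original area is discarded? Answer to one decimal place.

17.8%

The height stays; only width is cut (since 5:4 is narrower than 1.52:1).
(1.250)/(1.520) ≈ 0.822 of the area survives, leaving 17.76% discarded.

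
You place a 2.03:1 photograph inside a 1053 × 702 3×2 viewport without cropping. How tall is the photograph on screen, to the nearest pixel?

519 px

Since 2.030 > 1.500, the photograph is width-limited.
That makes the image 518.72 px tall (1053 / 2.030).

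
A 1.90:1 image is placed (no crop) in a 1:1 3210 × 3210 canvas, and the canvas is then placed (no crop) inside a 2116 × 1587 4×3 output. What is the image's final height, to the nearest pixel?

835 px

1.90:1 in 3210×3210: fills the width, so the image is 3210.00 × 1689.47.
The 1:1 canvas is height-limited in 2116×1587, giving 1587.00 × 1587.00; scale factor 0.4944.
The image scales with it: height 1689.47 × 0.4944 ≈ 835.26.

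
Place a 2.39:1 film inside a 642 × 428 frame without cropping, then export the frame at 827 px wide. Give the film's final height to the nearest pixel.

In the 642×428 frame the film fills the width: height = 642 / 2.390 ≈ 268.62 px.
Resizing to 827 px wide multiplies everything by 1.2882: 268.62 → 346.03 px.

346 px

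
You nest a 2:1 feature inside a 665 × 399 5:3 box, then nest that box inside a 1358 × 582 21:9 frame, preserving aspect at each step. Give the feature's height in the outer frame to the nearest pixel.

2:1 in 665×399: fills the width, so the feature is 665.00 × 332.50.
The 5:3 canvas is height-limited in 1358×582, giving 970.00 × 582.00; scale factor 1.4586.
The feature scales with it: height 332.50 × 1.4586 ≈ 485.00.

485 px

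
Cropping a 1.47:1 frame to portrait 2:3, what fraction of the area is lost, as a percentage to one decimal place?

portrait 2:3 is narrower than 1.47:1, so the crop keeps the full height and trims the width.
(0.667)/(1.470) ≈ 0.454 of the area survives, leaving 54.65% discarded.

54.6%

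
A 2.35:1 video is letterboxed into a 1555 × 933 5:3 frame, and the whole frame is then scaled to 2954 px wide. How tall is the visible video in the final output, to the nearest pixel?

At 1555×933 the video is width-limited, so height = 1555 / 2.350 ≈ 661.70 px.
Scaling 1555 → 2954 is ×1.8997, so the height becomes 661.70 × 1.8997 ≈ 1257.02 px.

1257 px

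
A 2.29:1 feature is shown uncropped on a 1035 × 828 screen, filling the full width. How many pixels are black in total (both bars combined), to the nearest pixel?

Content height = 1035 / 2.290 ≈ 451.9651 px.
828 − 451.9651 = 376.0349 px of bars.
That's 376.0349 × 1035 ≈ 389196 black pixels.

389196 pixels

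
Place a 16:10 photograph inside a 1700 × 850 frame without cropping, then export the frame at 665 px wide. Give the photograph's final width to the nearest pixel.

In the 1700×850 frame the photograph fills the height: width = 850 × 16/10 ≈ 1360.00 px.
The frame scales by 665/1700 = 0.3912; 1360.00 × 0.3912 ≈ 532.00 px.

532 px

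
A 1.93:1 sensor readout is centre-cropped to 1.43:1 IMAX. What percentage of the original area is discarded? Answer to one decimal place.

The height stays; only width is cut (since 1.43:1 IMAX is narrower than 1.93:1).
Fraction kept = (1.430)/(1.930) ≈ 74.09%, so 25.91% is lost.

25.9%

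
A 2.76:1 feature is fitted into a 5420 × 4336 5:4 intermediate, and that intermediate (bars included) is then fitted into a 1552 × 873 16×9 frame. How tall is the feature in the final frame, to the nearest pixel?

2.76:1 in 5420×4336: fills the width, so the feature is 5420.00 × 1963.77.
5:4 in 1552×873: fills the height, so the intermediate becomes 1091.25 × 873.00 — a scale of ×0.2013.
The feature scales with it: height 1963.77 × 0.2013 ≈ 395.38.

395 px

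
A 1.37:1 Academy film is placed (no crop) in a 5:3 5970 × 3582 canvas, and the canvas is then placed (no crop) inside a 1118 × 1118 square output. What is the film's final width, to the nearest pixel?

919 px

First fit — 1.37:1 Academy into 5970×3582 spans the height: 4907.34 × 3582.00.
The 5:3 canvas is width-limited in 1118×1118, giving 1118.00 × 670.80; scale factor 0.1873.
So the film's width is 4907.34 × 0.1873 ≈ 919.00.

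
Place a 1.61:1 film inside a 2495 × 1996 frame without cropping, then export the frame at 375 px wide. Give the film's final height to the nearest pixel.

233 px

Fitted into 2495×1996, the film spans the width; its height is 2495 / 1.610 ≈ 1549.69 px.
The frame scales by 375/2495 = 0.1503; 1549.69 × 0.1503 ≈ 232.92 px.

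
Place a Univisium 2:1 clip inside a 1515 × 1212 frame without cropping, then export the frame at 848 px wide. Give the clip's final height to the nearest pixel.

424 px

In the 1515×1212 frame the clip fills the width: height = 1515 × 1/2 ≈ 757.50 px.
Resizing to 848 px wide multiplies everything by 0.5597: 757.50 → 424.00 px.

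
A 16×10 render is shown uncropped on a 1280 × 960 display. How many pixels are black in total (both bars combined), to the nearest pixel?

Since 1.600 > 1.333, the render is width-limited.
The render is 1280 × 10/16 ≈ 800.0000 px tall.
Black = 960 − 800.0000 = 160.0000 px.
That's 160.0000 × 1280 ≈ 204800 black pixels.

204800 pixels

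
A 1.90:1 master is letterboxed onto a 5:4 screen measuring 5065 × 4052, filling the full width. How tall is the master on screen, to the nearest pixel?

2666 px

That makes the image 2665.79 px tall (5065 / 1.900).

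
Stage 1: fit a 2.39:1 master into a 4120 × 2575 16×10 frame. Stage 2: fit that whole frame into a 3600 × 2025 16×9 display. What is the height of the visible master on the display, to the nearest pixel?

1356 px

First fit — 2.39:1 into 4120×2575 spans the width: 4120.00 × 1723.85.
16×10 in 3600×2025: fills the height, so the intermediate becomes 3240.00 × 2025.00 — a scale of ×0.7864.
So the master's height is 1723.85 × 0.7864 ≈ 1355.65.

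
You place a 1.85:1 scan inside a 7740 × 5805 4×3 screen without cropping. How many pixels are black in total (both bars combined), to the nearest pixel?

12548214 pixels

Since 1.850 > 1.333, the scan is width-limited.
That makes the image 4183.7838 px tall (7740 / 1.850).
Black = 5805 − 4183.7838 = 1621.2162 px.
That's 1621.2162 × 7740 ≈ 12548214 black pixels.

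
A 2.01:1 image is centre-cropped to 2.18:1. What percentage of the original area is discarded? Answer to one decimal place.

7.8%

The width stays; only height is cut (since 2.18:1 is wider than 2.01:1).
Area ratio = (2.010)/(2.180) = 92.20%; the remaining 7.80% is cropped out.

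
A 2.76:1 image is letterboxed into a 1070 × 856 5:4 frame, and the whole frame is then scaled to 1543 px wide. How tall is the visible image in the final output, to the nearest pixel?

Fitted into 1070×856, the image spans the width; its height is 1070 / 2.760 ≈ 387.68 px.
Resizing to 1543 px wide multiplies everything by 1.4421: 387.68 → 559.06 px.

559 px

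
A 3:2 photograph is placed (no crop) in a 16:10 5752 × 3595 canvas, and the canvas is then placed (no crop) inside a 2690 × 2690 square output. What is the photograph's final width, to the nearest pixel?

Inside the 5752×3595 canvas the photograph is height-limited at 5392.50 × 3595.00.
The 16:10 canvas is width-limited in 2690×2690, giving 2690.00 × 1681.25; scale factor 0.4677.
Applying the same ×0.4677: 5392.50 → 2521.88.

2522 px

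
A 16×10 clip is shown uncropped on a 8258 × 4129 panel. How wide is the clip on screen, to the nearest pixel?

6606 px

16×10 (1.600) < 2:1 (2.000), so the clip fills the height.
Content width = 4129 × 16/10 ≈ 6606.40 px.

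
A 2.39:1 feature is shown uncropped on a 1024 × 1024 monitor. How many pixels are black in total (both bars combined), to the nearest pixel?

609841 pixels

2.39:1 is wider than square, so it spans the full width.
The feature is 1024 / 2.390 ≈ 428.4519 px tall.
Black = 1024 − 428.4519 = 595.5481 px.
Bar area = 595.5481 × 1024 ≈ 609841 px.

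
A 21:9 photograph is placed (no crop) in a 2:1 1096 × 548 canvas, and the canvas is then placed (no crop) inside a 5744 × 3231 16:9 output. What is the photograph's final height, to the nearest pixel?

21:9 in 1096×548: fills the width, so the photograph is 1096.00 × 469.71.
2:1 in 5744×3231: fills the width, so the intermediate becomes 5744.00 × 2872.00 — a scale of ×5.2409.
The photograph scales with it: height 469.71 × 5.2409 ≈ 2461.71.

2462 px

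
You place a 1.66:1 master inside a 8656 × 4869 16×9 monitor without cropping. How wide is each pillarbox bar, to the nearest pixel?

287 px

1.66:1 is narrower than 16×9, so it spans the full height.
That makes the image 8082.54 px wide (4869 × 1.660).
Leftover width: 8656 − 8082.54 = 573.46 px → 286.73 each side.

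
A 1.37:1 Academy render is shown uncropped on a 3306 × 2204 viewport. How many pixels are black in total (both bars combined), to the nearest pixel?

Since 1.370 < 1.500, the render is height-limited.
The render is 2204 × 1.370 ≈ 3019.4800 px wide.
3306 − 3019.4800 = 286.5200 px of bars.
Across the 2204-px span: 286.5200 × 2204 ≈ 631490 px.

631490 pixels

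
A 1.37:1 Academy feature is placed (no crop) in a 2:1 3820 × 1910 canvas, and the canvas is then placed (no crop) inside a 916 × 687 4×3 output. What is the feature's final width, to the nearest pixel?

627 px

1.37:1 Academy in 3820×1910: fills the height, so the feature is 2616.70 × 1910.00.
The 2:1 canvas is width-limited in 916×687, giving 916.00 × 458.00; scale factor 0.2398.
Applying the same ×0.2398: 2616.70 → 627.46.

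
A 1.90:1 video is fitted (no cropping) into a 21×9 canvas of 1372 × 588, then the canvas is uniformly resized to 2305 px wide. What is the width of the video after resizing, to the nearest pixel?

1877 px

At 1372×588 the video is height-limited, so width = 588 × 1.900 ≈ 1117.20 px.
Scaling 1372 → 2305 is ×1.6800, so the width becomes 1117.20 × 1.6800 ≈ 1876.93 px.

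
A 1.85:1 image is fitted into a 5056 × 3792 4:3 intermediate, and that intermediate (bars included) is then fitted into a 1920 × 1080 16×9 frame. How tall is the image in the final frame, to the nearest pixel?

First fit — 1.85:1 into 5056×3792 spans the width: 5056.00 × 2732.97.
Second fit — the 4:3 canvas into 1920×1080 spans the height: 1440.00 × 1080.00 (×0.2848 from 5056×3792).
Applying the same ×0.2848: 2732.97 → 778.38.

778 px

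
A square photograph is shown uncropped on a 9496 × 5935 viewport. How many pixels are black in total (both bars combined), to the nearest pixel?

square is narrower than 16:10, so it spans the full height.
That makes the image 5935.0000 px wide (5935 × 1/1).
Black = 9496 − 5935.0000 = 3561.0000 px.
That's 3561.0000 × 5935 ≈ 21134535 black pixels.

21134535 pixels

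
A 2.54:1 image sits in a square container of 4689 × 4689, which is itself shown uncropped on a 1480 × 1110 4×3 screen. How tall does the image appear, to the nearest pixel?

437 px

Inside the 4689×4689 canvas the image is width-limited at 4689.00 × 1846.06.
square in 1480×1110: fills the height, so the intermediate becomes 1110.00 × 1110.00 — a scale of ×0.2367.
The image scales with it: height 1846.06 × 0.2367 ≈ 437.01.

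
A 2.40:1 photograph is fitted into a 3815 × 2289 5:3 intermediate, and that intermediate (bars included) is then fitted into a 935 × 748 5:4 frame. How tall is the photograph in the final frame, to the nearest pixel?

First fit — 2.40:1 into 3815×2289 spans the width: 3815.00 × 1589.58.
The 5:3 canvas is width-limited in 935×748, giving 935.00 × 561.00; scale factor 0.2451.
Applying the same ×0.2451: 1589.58 → 389.58.

390 px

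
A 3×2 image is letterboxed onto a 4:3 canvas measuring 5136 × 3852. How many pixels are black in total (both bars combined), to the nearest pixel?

Since 1.500 > 1.333, the image is width-limited.
Content height = 5136 × 2/3 ≈ 3424.0000 px.
Black = 3852 − 3424.0000 = 428.0000 px.
Across the 5136-px span: 428.0000 × 5136 ≈ 2198208 px.

2198208 pixels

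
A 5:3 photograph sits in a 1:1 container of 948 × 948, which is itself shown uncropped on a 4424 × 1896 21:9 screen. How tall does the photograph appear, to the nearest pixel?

Inside the 948×948 canvas the photograph is width-limited at 948.00 × 568.80.
Second fit — the 1:1 canvas into 4424×1896 spans the height: 1896.00 × 1896.00 (×2.0000 from 948×948).
Applying the same ×2.0000: 568.80 → 1137.60.

1138 px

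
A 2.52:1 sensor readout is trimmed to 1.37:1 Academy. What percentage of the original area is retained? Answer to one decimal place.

54.4%

Going from 2.52:1 to 1.37:1 Academy means cutting width while keeping height.
Fraction kept = (1.370)/(2.520) ≈ 54.37%.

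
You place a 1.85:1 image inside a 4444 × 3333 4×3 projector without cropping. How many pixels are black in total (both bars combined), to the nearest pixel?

4136643 pixels

1.85:1 is wider than 4×3, so it spans the full width.
That makes the image 2402.1622 px tall (4444 / 1.850).
3333 − 2402.1622 = 930.8378 px of bars.
That's 930.8378 × 4444 ≈ 4136643 black pixels.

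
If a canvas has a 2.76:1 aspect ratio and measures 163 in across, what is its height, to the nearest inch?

59 in

At 2.76:1, 163 / 2.760 ≈ 59.06.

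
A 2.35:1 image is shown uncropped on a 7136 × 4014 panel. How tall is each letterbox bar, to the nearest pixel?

489 px

Since 2.350 > 1.778, the image is width-limited.
Content height = 7136 / 2.350 ≈ 3036.60 px.
4014 − 3036.60 = 977.40 px of bars (488.70 each).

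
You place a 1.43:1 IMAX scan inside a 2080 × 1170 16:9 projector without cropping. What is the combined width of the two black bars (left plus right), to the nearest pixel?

1.43:1 IMAX is narrower than 16:9, so it spans the full height.
Content width = 1170 × 1.430 ≈ 1673.10 px.
Leftover width: 2080 − 1673.10 = 406.90 px.

407 px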